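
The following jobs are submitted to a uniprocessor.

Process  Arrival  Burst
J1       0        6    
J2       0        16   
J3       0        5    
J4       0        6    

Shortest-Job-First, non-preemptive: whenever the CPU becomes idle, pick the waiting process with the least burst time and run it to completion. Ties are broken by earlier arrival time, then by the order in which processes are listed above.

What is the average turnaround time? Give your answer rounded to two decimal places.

Schedule: | J3 0-5 | J1 5-11 | J4 11-17 | J2 17-33 |
Completion: J1=11  J2=33  J3=5  J4=17
Turnaround (C−A): J1=11  J2=33  J3=5  J4=17
Turnaround times: J1=11, J2=33, J3=5, J4=17
Average turnaround = (11+33+5+17) / 4 = 66/4 = 16.50

16.50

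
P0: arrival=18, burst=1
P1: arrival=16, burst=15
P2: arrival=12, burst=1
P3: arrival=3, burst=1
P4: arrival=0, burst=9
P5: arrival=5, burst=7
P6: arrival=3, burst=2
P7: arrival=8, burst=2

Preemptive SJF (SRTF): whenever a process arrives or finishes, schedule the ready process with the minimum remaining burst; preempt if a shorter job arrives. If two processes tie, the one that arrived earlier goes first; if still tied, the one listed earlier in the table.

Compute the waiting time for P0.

Gantt: | P4 0-3 | P3 3-4 | P6 4-6 | P4 6-8 | P7 8-10 | P4 10-12 | P2 12-13 | P4 13-15 | P5 15-18 | P0 18-19 | P5 19-23 | P1 23-38 |
Completion: P0=19  P1=38  P2=13  P3=4  P4=15  P5=23  P6=6  P7=10
Waiting(P0) = turnaround − burst = 1 − 1 = 0

0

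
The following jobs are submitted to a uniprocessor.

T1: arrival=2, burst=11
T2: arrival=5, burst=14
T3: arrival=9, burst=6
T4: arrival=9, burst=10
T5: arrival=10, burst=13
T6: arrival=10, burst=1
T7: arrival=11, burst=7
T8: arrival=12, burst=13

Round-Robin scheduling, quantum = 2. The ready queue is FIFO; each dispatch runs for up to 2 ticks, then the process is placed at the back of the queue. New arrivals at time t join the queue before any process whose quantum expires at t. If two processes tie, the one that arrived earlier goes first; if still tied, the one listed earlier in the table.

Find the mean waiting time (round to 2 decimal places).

Gantt: | idle 0-2 | T1 2-6 | T2 6-8 | T1 8-10 | T2 10-12 | T3 12-14 | T4 14-16 | T5 16-18 | T6 18-19 | T1 19-21 | T7 21-23 | T8 23-25 | T2 25-27 | T3 27-29 | T4 29-31 | T5 31-33 | T1 33-35 | T7 35-37 | T8 37-39 | T2 39-41 | T3 41-43 | T4 43-45 | T5 45-47 | T1 47-48 | T7 48-50 | T8 50-52 | T2 52-54 | T4 54-56 | T5 56-58 | T7 58-59 | T8 59-61 | T2 61-63 | T4 63-65 | T5 65-67 | T8 67-69 | T2 69-71 | T5 71-73 | T8 73-75 | T5 75-76 | T8 76-77 |
Completion: T1=48  T2=71  T3=43  T4=65  T5=76  T6=19  T7=59  T8=77
Turnaround (C−A): T1=46  T2=66  T3=34  T4=56  T5=66  T6=9  T7=48  T8=65
Waiting times: T1=35, T2=52, T3=28, T4=46, T5=53, T6=8, T7=41, T8=52
Average waiting = (35+52+28+46+53+8+41+52) / 8 = 315/8 = 39.38

39.38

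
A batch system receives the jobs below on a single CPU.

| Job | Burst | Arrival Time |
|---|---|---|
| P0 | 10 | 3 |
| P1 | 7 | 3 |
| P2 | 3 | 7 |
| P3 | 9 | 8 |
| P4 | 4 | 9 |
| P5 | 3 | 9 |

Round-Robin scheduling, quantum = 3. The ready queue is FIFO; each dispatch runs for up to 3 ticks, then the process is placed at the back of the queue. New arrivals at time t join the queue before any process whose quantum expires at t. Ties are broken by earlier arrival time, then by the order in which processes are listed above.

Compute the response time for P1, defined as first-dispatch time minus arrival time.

3

Schedule: | idle 0-3 | P0 3-6 | P1 6-9 | P0 9-12 | P2 12-15 | P3 15-18 | P4 18-21 | P5 21-24 | P1 24-27 | P0 27-30 | P3 30-33 | P4 33-34 | P1 34-35 | P0 35-36 | P3 36-39 |
Completion: P0=36  P1=35  P2=15  P3=39  P4=34  P5=24
Turnaround (C−A): P0=33  P1=32  P2=8  P3=31  P4=25  P5=15
Response(P1) = first start − arrival = 6 − 3 = 3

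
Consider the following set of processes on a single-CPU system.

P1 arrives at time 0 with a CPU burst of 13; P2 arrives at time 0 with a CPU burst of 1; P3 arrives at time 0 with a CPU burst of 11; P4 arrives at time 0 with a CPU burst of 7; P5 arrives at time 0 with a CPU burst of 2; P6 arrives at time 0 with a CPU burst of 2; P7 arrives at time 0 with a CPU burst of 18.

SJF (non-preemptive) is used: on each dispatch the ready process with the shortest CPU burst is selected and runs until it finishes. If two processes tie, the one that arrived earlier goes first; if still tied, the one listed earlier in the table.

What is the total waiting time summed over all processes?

80

Schedule: | P2 0-1 | P5 1-3 | P6 3-5 | P4 5-12 | P3 12-23 | P1 23-36 | P7 36-54 |
Completion: P1=36  P2=1  P3=23  P4=12  P5=3  P6=5  P7=54
Waiting = turnaround − burst: P1=23, P2=0, P3=12, P4=5, P5=1, P6=3, P7=36
Total waiting = 23 + 0 + 12 + 5 + 1 + 3 + 36 = 80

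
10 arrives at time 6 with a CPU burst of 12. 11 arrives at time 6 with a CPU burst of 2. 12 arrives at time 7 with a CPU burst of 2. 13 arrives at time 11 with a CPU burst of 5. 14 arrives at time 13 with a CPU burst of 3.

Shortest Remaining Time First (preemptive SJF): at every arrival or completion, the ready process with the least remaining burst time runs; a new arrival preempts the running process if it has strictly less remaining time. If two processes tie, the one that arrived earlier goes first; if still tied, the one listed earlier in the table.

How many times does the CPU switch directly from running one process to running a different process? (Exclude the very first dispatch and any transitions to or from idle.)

5

Gantt: | idle 0-6 | 11 6-8 | 12 8-10 | 10 10-11 | 13 11-16 | 14 16-19 | 10 19-30 |
Completion: 10=30  11=8  12=10  13=16  14=19
Turnaround (C−A): 10=24  11=2  12=3  13=5  14=6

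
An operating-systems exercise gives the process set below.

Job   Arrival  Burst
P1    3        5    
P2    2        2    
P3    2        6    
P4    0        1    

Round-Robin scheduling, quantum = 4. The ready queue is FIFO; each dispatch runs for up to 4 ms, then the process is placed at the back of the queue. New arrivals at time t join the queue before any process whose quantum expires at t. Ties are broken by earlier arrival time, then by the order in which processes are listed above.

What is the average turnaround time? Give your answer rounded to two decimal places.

6.75

Schedule: | P4 0-1 | idle 1-2 | P2 2-4 | P3 4-8 | P1 8-12 | P3 12-14 | P1 14-15 |
Completion: P1=15  P2=4  P3=14  P4=1
Turnaround times: P1=12, P2=2, P3=12, P4=1
Average turnaround = (12+2+12+1) / 4 = 27/4 = 6.75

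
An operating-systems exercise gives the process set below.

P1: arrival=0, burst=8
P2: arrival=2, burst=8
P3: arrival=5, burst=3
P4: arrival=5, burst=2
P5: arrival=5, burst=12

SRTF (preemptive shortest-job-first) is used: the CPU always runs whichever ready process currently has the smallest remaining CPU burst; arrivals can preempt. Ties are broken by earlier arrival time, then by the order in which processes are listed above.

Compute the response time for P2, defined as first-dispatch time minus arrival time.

Schedule: | P1 0-5 | P4 5-7 | P1 7-10 | P3 10-13 | P2 13-21 | P5 21-33 |
Completion: P1=10  P2=21  P3=13  P4=7  P5=33
Response(P2) = first start − arrival = 13 − 2 = 11

11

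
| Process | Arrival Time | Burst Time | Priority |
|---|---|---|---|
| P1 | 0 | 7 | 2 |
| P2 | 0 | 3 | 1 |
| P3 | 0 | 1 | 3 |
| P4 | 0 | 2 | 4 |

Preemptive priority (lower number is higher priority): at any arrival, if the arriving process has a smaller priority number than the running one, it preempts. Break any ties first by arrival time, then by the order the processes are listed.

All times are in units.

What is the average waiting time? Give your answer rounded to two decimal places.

6.00

Gantt: | P2 0-3 | P1 3-10 | P3 10-11 | P4 11-13 |
Completion: P1=10  P2=3  P3=11  P4=13
Turnaround (C−A): P1=10  P2=3  P3=11  P4=13
Waiting times: P1=3, P2=0, P3=10, P4=11
Average waiting = (3+0+10+11) / 4 = 24/4 = 6.00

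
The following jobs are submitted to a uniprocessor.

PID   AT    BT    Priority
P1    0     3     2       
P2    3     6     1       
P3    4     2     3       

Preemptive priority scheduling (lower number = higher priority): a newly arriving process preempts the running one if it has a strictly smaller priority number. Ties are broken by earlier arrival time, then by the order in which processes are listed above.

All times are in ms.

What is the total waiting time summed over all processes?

5

Gantt: | P1 0-3 | P2 3-9 | P3 9-11 |
Completion: P1=3  P2=9  P3=11
Waiting = turnaround − burst: P1=0, P2=0, P3=5
Total waiting = 0 + 0 + 5 = 5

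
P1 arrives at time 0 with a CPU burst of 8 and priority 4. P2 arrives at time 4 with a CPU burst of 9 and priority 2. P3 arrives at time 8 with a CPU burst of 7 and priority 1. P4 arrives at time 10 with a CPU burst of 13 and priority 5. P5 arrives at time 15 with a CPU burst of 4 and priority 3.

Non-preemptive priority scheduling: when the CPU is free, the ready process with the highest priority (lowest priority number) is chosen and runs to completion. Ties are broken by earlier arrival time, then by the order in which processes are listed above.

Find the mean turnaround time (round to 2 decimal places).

15.80

Gantt: | P1 0-8 | P3 8-15 | P2 15-24 | P5 24-28 | P4 28-41 |
Completion: P1=8  P2=24  P3=15  P4=41  P5=28
Turnaround (C−A): P1=8  P2=20  P3=7  P4=31  P5=13
Turnaround times: P1=8, P2=20, P3=7, P4=31, P5=13
Average turnaround = (8+20+7+31+13) / 5 = 79/5 = 15.80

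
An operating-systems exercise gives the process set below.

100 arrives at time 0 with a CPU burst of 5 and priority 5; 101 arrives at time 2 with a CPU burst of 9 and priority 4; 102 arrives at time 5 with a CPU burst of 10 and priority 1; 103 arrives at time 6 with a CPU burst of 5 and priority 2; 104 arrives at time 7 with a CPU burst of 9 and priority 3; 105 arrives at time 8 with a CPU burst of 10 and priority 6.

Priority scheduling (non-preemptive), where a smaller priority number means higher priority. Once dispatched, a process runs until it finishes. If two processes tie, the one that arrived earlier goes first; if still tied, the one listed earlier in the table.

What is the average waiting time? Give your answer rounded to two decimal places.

Gantt: | 100 0-5 | 102 5-15 | 103 15-20 | 104 20-29 | 101 29-38 | 105 38-48 |
Completion: 100=5  101=38  102=15  103=20  104=29  105=48
Turnaround (C−A): 100=5  101=36  102=10  103=14  104=22  105=40
Waiting times: 100=0, 101=27, 102=0, 103=9, 104=13, 105=30
Average waiting = (0+27+0+9+13+30) / 6 = 79/6 = 13.17

13.17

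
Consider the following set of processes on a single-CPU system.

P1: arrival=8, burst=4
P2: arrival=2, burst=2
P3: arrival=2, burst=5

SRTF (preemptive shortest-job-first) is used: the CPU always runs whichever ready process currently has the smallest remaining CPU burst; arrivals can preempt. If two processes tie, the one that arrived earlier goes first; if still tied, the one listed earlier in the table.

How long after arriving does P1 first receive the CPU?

Timeline: | idle 0-2 | P2 2-4 | P3 4-9 | P1 9-13 |
Completion: P1=13  P2=4  P3=9
Turnaround (C−A): P1=5  P2=2  P3=7
Response(P1) = first start − arrival = 9 − 8 = 1

1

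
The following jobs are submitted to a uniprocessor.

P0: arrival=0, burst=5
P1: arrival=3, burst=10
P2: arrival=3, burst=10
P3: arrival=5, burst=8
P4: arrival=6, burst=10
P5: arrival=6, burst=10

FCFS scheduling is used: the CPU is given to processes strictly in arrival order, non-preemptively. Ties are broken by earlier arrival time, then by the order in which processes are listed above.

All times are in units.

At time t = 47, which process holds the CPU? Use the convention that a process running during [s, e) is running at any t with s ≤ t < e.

P5

Gantt: | P0 0-5 | P1 5-15 | P2 15-25 | P3 25-33 | P4 33-43 | P5 43-53 |
Completion: P0=5  P1=15  P2=25  P3=33  P4=43  P5=53
Turnaround (C−A): P0=5  P1=12  P2=22  P3=28  P4=37  P5=47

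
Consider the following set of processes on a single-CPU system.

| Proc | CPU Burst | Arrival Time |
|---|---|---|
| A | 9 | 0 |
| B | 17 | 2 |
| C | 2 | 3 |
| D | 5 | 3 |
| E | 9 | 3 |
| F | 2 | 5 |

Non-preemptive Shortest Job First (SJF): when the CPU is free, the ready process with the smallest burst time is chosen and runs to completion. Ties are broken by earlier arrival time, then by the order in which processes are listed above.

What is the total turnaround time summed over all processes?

Gantt: | A 0-9 | C 9-11 | F 11-13 | D 13-18 | E 18-27 | B 27-44 |
Completion: A=9  B=44  C=11  D=18  E=27  F=13
Turnaround (C−A): A=9  B=42  C=8  D=15  E=24  F=8
Turnaround = completion − arrival: A=9, B=42, C=8, D=15, E=24, F=8
Total turnaround = 9 + 42 + 8 + 15 + 24 + 8 = 106

106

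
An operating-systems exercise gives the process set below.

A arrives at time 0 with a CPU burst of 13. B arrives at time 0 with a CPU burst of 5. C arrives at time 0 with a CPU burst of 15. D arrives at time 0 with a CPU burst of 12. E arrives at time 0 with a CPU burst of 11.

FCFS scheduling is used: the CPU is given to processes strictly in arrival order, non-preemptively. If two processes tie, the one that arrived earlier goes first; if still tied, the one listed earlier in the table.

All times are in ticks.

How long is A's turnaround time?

13

Schedule: | A 0-13 | B 13-18 | C 18-33 | D 33-45 | E 45-56 |
Completion: A=13  B=18  C=33  D=45  E=56
Turnaround(A) = completion − arrival = 13 − 0 = 13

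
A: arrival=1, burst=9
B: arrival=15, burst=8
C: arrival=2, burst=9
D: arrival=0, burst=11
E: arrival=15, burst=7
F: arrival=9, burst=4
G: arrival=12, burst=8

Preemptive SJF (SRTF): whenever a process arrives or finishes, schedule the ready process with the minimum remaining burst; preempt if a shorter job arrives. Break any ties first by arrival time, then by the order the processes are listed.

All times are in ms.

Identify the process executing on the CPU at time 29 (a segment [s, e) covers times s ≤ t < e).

Schedule: | D 0-1 | A 1-10 | F 10-14 | G 14-22 | E 22-29 | B 29-37 | C 37-46 | D 46-56 |
Completion: A=10  B=37  C=46  D=56  E=29  F=14  G=22
Turnaround (C−A): A=9  B=22  C=44  D=56  E=14  F=5  G=10

B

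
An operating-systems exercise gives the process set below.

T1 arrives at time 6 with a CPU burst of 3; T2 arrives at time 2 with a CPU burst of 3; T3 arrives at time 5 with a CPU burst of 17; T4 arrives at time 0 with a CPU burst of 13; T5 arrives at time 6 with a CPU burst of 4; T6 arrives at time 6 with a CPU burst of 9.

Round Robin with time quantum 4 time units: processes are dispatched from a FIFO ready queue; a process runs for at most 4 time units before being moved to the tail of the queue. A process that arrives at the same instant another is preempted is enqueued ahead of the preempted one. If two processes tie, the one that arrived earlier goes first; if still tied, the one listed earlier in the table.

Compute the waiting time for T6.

29

Gantt: | T4 0-4 | T2 4-7 | T4 7-11 | T3 11-15 | T1 15-18 | T5 18-22 | T6 22-26 | T4 26-30 | T3 30-34 | T6 34-38 | T4 38-39 | T3 39-43 | T6 43-44 | T3 44-49 |
Completion: T1=18  T2=7  T3=49  T4=39  T5=22  T6=44
Turnaround (C−A): T1=12  T2=5  T3=44  T4=39  T5=16  T6=38
Waiting(T6) = turnaround − burst = 38 − 9 = 29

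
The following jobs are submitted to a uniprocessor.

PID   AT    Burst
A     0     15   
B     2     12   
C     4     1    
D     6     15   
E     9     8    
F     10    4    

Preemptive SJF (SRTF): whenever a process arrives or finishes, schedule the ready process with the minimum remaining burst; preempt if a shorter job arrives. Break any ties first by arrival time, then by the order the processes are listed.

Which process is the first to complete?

Timeline: | A 0-2 | B 2-4 | C 4-5 | B 5-10 | F 10-14 | B 14-19 | E 19-27 | A 27-40 | D 40-55 |
Completion: A=40  B=19  C=5  D=55  E=27  F=14
Finish order: C → F → B → E → A → D

C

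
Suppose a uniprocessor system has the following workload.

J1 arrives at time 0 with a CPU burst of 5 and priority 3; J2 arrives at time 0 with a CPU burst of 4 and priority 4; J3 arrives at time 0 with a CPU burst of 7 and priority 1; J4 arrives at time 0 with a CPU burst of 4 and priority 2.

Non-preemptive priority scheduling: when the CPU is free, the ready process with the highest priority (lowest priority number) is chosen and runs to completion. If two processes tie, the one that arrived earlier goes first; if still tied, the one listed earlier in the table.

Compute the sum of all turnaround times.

54

Gantt: | J3 0-7 | J4 7-11 | J1 11-16 | J2 16-20 |
Completion: J1=16  J2=20  J3=7  J4=11
Turnaround = completion − arrival: J1=16, J2=20, J3=7, J4=11
Total turnaround = 16 + 20 + 7 + 11 = 54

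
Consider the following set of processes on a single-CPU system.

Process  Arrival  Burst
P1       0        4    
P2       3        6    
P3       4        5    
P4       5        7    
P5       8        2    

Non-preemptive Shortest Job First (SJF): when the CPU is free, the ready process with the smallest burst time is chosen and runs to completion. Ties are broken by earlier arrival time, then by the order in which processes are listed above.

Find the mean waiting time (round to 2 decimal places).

4.20

Timeline: | P1 0-4 | P3 4-9 | P5 9-11 | P2 11-17 | P4 17-24 |
Completion: P1=4  P2=17  P3=9  P4=24  P5=11
Turnaround (C−A): P1=4  P2=14  P3=5  P4=19  P5=3
Waiting times: P1=0, P2=8, P3=0, P4=12, P5=1
Average waiting = (0+8+0+12+1) / 5 = 21/5 = 4.20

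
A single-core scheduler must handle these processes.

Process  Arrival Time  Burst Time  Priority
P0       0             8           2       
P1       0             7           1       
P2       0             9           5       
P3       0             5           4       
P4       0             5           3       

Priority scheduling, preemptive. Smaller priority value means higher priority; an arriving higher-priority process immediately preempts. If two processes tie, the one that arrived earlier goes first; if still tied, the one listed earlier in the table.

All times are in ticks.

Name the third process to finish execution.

P4

Timeline: | P1 0-7 | P0 7-15 | P4 15-20 | P3 20-25 | P2 25-34 |
Completion: P0=15  P1=7  P2=34  P3=25  P4=20
Turnaround (C−A): P0=15  P1=7  P2=34  P3=25  P4=20
Finish order: P1 → P0 → P4 → P3 → P2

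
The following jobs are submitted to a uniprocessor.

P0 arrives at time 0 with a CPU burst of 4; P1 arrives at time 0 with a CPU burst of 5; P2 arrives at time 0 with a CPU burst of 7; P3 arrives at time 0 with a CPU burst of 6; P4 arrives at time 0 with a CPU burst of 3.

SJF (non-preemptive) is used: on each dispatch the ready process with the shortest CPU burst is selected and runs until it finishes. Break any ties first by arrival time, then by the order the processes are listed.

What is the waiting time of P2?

18

Timeline: | P4 0-3 | P0 3-7 | P1 7-12 | P3 12-18 | P2 18-25 |
Completion: P0=7  P1=12  P2=25  P3=18  P4=3
Turnaround (C−A): P0=7  P1=12  P2=25  P3=18  P4=3
Waiting(P2) = turnaround − burst = 25 − 7 = 18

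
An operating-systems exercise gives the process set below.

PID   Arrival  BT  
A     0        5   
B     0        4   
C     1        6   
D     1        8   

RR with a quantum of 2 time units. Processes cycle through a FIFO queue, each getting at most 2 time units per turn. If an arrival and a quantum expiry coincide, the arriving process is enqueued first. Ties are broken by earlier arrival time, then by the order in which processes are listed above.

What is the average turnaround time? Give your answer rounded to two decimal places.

17.25

Timeline: | A 0-2 | B 2-4 | C 4-6 | D 6-8 | A 8-10 | B 10-12 | C 12-14 | D 14-16 | A 16-17 | C 17-19 | D 19-23 |
Completion: A=17  B=12  C=19  D=23
Turnaround (C−A): A=17  B=12  C=18  D=22
Turnaround times: A=17, B=12, C=18, D=22
Average turnaround = (17+12+18+22) / 4 = 69/4 = 17.25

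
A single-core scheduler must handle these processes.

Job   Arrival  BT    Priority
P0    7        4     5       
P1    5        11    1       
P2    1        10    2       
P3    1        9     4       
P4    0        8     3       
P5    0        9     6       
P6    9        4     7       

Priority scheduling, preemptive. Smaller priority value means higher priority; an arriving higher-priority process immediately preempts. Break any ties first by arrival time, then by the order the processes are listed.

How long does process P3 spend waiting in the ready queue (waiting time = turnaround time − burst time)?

Gantt: | P4 0-1 | P2 1-5 | P1 5-16 | P2 16-22 | P4 22-29 | P3 29-38 | P0 38-42 | P5 42-51 | P6 51-55 |
Completion: P0=42  P1=16  P2=22  P3=38  P4=29  P5=51  P6=55
Turnaround (C−A): P0=35  P1=11  P2=21  P3=37  P4=29  P5=51  P6=46
Waiting(P3) = turnaround − burst = 37 − 9 = 28

28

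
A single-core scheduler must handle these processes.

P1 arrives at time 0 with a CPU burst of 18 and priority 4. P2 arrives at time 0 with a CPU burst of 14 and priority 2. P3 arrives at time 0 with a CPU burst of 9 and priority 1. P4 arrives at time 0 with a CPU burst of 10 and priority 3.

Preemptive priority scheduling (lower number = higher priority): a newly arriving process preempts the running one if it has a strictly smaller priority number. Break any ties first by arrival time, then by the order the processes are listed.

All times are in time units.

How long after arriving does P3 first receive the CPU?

Gantt: | P3 0-9 | P2 9-23 | P4 23-33 | P1 33-51 |
Completion: P1=51  P2=23  P3=9  P4=33
Turnaround (C−A): P1=51  P2=23  P3=9  P4=33
Response(P3) = first start − arrival = 0 − 0 = 0

0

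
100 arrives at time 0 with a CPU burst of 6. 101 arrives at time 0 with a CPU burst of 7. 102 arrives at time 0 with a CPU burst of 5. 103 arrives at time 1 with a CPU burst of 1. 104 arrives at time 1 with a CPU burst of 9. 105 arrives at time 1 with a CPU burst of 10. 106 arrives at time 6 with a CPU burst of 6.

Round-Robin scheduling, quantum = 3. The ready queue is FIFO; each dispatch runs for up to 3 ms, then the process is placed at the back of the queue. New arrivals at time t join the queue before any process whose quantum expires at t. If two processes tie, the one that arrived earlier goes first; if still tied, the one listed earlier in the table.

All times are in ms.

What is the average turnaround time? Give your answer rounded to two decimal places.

29.14

Schedule: | 100 0-3 | 101 3-6 | 102 6-9 | 103 9-10 | 104 10-13 | 105 13-16 | 100 16-19 | 106 19-22 | 101 22-25 | 102 25-27 | 104 27-30 | 105 30-33 | 106 33-36 | 101 36-37 | 104 37-40 | 105 40-44 |
Completion: 100=19  101=37  102=27  103=10  104=40  105=44  106=36
Turnaround (C−A): 100=19  101=37  102=27  103=9  104=39  105=43  106=30
Turnaround times: 100=19, 101=37, 102=27, 103=9, 104=39, 105=43, 106=30
Average turnaround = (19+37+27+9+39+43+30) / 7 = 204/7 = 29.14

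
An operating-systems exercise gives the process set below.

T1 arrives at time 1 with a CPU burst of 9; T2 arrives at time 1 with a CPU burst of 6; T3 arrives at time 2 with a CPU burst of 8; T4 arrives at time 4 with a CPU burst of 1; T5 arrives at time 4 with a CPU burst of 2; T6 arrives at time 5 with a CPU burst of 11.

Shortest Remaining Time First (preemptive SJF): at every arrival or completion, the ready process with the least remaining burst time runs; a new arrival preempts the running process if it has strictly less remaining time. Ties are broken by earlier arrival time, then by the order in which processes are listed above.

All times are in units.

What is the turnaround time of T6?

33

Timeline: | idle 0-1 | T2 1-4 | T4 4-5 | T5 5-7 | T2 7-10 | T3 10-18 | T1 18-27 | T6 27-38 |
Completion: T1=27  T2=10  T3=18  T4=5  T5=7  T6=38
Turnaround (C−A): T1=26  T2=9  T3=16  T4=1  T5=3  T6=33
Turnaround(T6) = completion − arrival = 38 − 5 = 33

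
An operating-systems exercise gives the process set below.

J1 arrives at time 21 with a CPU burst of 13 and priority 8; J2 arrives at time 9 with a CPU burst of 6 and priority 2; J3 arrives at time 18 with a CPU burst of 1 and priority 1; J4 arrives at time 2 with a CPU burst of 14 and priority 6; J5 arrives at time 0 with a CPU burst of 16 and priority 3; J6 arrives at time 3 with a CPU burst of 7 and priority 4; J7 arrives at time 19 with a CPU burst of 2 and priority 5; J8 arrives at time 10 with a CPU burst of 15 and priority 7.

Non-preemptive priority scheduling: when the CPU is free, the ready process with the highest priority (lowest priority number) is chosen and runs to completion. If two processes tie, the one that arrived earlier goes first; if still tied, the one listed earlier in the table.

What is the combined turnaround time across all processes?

222

Gantt: | J5 0-16 | J2 16-22 | J3 22-23 | J6 23-30 | J7 30-32 | J4 32-46 | J8 46-61 | J1 61-74 |
Completion: J1=74  J2=22  J3=23  J4=46  J5=16  J6=30  J7=32  J8=61
Turnaround = completion − arrival: J1=53, J2=13, J3=5, J4=44, J5=16, J6=27, J7=13, J8=51
Total turnaround = 53 + 13 + 5 + 44 + 16 + 27 + 13 + 51 = 222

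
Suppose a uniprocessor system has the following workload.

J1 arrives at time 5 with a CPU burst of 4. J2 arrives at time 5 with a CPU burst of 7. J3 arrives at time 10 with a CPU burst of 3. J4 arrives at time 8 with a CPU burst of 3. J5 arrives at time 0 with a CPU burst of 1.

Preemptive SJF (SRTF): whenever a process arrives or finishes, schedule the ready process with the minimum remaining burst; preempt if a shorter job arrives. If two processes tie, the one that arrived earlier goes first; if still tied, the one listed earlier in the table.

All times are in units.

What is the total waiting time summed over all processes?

Timeline: | J5 0-1 | idle 1-5 | J1 5-9 | J4 9-12 | J3 12-15 | J2 15-22 |
Completion: J1=9  J2=22  J3=15  J4=12  J5=1
Waiting = turnaround − burst: J1=0, J2=10, J3=2, J4=1, J5=0
Total waiting = 0 + 10 + 2 + 1 + 0 = 13

13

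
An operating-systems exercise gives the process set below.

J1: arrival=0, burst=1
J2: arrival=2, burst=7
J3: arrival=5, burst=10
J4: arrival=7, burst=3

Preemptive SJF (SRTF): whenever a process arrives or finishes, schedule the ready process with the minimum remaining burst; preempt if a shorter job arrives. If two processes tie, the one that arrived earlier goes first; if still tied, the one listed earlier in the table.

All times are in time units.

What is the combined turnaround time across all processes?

Timeline: | J1 0-1 | idle 1-2 | J2 2-9 | J4 9-12 | J3 12-22 |
Completion: J1=1  J2=9  J3=22  J4=12
Turnaround = completion − arrival: J1=1, J2=7, J3=17, J4=5
Total turnaround = 1 + 7 + 17 + 5 = 30

30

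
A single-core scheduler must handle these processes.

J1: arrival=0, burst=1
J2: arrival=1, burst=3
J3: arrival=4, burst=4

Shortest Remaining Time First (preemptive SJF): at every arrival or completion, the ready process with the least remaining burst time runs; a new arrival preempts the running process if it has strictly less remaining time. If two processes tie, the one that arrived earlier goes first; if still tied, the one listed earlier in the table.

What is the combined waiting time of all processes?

Schedule: | J1 0-1 | J2 1-4 | J3 4-8 |
Completion: J1=1  J2=4  J3=8
Turnaround (C−A): J1=1  J2=3  J3=4
Waiting = turnaround − burst: J1=0, J2=0, J3=0
Total waiting = 0 + 0 + 0 = 0

0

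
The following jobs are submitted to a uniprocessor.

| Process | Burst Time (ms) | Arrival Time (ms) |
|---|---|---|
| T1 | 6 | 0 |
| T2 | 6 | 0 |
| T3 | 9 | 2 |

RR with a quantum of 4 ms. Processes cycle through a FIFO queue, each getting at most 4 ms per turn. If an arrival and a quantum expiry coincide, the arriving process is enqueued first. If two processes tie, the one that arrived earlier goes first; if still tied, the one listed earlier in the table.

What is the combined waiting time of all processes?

28

Schedule: | T1 0-4 | T2 4-8 | T3 8-12 | T1 12-14 | T2 14-16 | T3 16-21 |
Completion: T1=14  T2=16  T3=21
Turnaround (C−A): T1=14  T2=16  T3=19
Waiting = turnaround − burst: T1=8, T2=10, T3=10
Total waiting = 8 + 10 + 10 = 28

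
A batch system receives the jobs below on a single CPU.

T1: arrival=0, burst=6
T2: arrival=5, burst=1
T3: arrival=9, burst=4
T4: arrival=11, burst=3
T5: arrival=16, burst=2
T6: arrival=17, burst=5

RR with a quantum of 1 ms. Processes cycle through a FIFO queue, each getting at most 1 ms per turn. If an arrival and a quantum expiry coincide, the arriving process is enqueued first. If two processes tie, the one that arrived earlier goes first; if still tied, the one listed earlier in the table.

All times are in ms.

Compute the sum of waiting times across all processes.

Schedule: | T1 0-5 | T2 5-6 | T1 6-7 | idle 7-9 | T3 9-11 | T4 11-12 | T3 12-13 | T4 13-14 | T3 14-15 | T4 15-16 | T5 16-17 | T6 17-18 | T5 18-19 | T6 19-23 |
Completion: T1=7  T2=6  T3=15  T4=16  T5=19  T6=23
Turnaround (C−A): T1=7  T2=1  T3=6  T4=5  T5=3  T6=6
Waiting = turnaround − burst: T1=1, T2=0, T3=2, T4=2, T5=1, T6=1
Total waiting = 1 + 0 + 2 + 2 + 1 + 1 = 7

7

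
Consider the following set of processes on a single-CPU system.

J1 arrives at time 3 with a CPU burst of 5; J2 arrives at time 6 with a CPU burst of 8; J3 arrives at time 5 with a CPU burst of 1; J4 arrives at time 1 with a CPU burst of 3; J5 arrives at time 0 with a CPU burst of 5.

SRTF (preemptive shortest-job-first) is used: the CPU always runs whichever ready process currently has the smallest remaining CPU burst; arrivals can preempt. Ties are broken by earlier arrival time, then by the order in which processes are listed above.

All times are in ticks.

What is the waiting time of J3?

Schedule: | J5 0-1 | J4 1-4 | J5 4-5 | J3 5-6 | J5 6-9 | J1 9-14 | J2 14-22 |
Completion: J1=14  J2=22  J3=6  J4=4  J5=9
Turnaround (C−A): J1=11  J2=16  J3=1  J4=3  J5=9
Waiting(J3) = turnaround − burst = 1 − 1 = 0

0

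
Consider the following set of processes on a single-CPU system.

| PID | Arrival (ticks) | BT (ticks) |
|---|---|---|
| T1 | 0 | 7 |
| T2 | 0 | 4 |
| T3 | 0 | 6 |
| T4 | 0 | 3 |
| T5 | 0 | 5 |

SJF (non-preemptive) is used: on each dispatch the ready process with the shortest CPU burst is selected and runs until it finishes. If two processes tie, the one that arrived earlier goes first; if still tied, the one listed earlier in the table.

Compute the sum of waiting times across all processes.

40

Gantt: | T4 0-3 | T2 3-7 | T5 7-12 | T3 12-18 | T1 18-25 |
Completion: T1=25  T2=7  T3=18  T4=3  T5=12
Turnaround (C−A): T1=25  T2=7  T3=18  T4=3  T5=12
Waiting = turnaround − burst: T1=18, T2=3, T3=12, T4=0, T5=7
Total waiting = 18 + 3 + 12 + 0 + 7 = 40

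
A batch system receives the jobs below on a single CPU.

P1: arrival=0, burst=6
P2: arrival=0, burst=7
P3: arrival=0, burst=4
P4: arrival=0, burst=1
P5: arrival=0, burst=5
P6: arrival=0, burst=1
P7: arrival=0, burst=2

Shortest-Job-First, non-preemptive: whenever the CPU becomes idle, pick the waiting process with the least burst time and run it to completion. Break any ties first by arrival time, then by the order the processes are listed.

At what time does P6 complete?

2

Schedule: | P4 0-1 | P6 1-2 | P7 2-4 | P3 4-8 | P5 8-13 | P1 13-19 | P2 19-26 |
Completion: P1=19  P2=26  P3=8  P4=1  P5=13  P6=2  P7=4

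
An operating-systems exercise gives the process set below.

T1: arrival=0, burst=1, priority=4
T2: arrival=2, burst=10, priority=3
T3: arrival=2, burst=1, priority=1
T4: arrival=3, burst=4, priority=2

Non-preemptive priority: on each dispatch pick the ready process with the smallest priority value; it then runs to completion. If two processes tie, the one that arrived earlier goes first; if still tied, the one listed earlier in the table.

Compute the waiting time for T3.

0

Timeline: | T1 0-1 | idle 1-2 | T3 2-3 | T4 3-7 | T2 7-17 |
Completion: T1=1  T2=17  T3=3  T4=7
Waiting(T3) = turnaround − burst = 1 − 1 = 0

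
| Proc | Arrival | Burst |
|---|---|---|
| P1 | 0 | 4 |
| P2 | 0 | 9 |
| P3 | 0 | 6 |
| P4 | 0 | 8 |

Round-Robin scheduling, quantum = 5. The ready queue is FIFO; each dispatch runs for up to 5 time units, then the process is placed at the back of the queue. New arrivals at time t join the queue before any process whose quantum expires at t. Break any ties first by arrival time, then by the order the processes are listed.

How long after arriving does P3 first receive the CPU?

9

Timeline: | P1 0-4 | P2 4-9 | P3 9-14 | P4 14-19 | P2 19-23 | P3 23-24 | P4 24-27 |
Completion: P1=4  P2=23  P3=24  P4=27
Response(P3) = first start − arrival = 9 − 0 = 9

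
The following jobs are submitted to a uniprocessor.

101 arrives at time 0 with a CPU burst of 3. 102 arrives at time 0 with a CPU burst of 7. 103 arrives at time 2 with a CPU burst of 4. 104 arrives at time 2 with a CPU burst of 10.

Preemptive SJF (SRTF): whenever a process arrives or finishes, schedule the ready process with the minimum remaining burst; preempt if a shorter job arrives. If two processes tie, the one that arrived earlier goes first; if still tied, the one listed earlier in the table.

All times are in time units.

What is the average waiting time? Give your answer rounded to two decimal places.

5.00

Gantt: | 101 0-3 | 103 3-7 | 102 7-14 | 104 14-24 |
Completion: 101=3  102=14  103=7  104=24
Waiting times: 101=0, 102=7, 103=1, 104=12
Average waiting = (0+7+1+12) / 4 = 20/4 = 5.00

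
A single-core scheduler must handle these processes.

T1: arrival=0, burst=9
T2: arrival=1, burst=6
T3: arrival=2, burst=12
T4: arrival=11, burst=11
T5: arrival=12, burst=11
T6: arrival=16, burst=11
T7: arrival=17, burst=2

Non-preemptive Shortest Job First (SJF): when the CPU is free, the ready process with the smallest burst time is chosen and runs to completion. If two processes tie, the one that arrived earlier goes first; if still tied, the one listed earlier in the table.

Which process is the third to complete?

T4

Timeline: | T1 0-9 | T2 9-15 | T4 15-26 | T7 26-28 | T5 28-39 | T6 39-50 | T3 50-62 |
Completion: T1=9  T2=15  T3=62  T4=26  T5=39  T6=50  T7=28
Finish order: T1 → T2 → T4 → T7 → T5 → T6 → T3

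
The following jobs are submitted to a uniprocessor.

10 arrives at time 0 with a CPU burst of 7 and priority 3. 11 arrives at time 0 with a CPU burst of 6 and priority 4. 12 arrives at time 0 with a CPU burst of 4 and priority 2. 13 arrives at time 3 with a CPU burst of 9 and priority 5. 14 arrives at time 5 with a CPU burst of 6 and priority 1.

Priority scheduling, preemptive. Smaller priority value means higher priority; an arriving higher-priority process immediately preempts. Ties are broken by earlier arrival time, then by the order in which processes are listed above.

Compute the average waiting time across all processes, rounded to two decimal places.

Gantt: | 12 0-4 | 10 4-5 | 14 5-11 | 10 11-17 | 11 17-23 | 13 23-32 |
Completion: 10=17  11=23  12=4  13=32  14=11
Turnaround (C−A): 10=17  11=23  12=4  13=29  14=6
Waiting times: 10=10, 11=17, 12=0, 13=20, 14=0
Average waiting = (10+17+0+20+0) / 5 = 47/5 = 9.40

9.40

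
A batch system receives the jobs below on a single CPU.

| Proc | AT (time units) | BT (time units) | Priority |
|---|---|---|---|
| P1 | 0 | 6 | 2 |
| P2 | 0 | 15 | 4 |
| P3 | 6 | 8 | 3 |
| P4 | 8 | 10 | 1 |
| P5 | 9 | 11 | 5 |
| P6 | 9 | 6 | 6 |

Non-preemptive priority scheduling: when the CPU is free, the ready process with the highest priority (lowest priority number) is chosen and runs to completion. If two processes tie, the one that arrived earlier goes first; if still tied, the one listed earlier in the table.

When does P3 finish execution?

Gantt: | P1 0-6 | P3 6-14 | P4 14-24 | P2 24-39 | P5 39-50 | P6 50-56 |
Completion: P1=6  P2=39  P3=14  P4=24  P5=50  P6=56
Turnaround (C−A): P1=6  P2=39  P3=8  P4=16  P5=41  P6=47

14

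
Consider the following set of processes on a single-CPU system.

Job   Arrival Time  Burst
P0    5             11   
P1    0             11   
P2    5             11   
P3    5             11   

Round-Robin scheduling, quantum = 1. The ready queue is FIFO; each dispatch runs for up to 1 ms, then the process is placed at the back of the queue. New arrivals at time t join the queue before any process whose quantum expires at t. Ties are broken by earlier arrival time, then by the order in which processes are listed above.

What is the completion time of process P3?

44

Timeline: | P1 0-5 | P0 5-6 | P2 6-7 | P3 7-8 | P1 8-9 | P0 9-10 | P2 10-11 | P3 11-12 | P1 12-13 | P0 13-14 | P2 14-15 | P3 15-16 | P1 16-17 | P0 17-18 | P2 18-19 | P3 19-20 | P1 20-21 | P0 21-22 | P2 22-23 | P3 23-24 | P1 24-25 | P0 25-26 | P2 26-27 | P3 27-28 | P1 28-29 | P0 29-30 | P2 30-31 | P3 31-32 | P0 32-33 | P2 33-34 | P3 34-35 | P0 35-36 | P2 36-37 | P3 37-38 | P0 38-39 | P2 39-40 | P3 40-41 | P0 41-42 | P2 42-43 | P3 43-44 |
Completion: P0=42  P1=29  P2=43  P3=44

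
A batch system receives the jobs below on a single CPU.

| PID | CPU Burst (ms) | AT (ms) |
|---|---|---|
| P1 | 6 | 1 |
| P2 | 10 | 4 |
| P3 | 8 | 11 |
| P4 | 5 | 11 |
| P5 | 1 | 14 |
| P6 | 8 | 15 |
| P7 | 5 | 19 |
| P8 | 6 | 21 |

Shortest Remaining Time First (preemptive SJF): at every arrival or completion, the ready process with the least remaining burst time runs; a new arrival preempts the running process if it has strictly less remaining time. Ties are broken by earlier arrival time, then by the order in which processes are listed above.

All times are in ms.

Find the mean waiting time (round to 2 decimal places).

Schedule: | idle 0-1 | P1 1-7 | P2 7-11 | P4 11-14 | P5 14-15 | P4 15-17 | P2 17-23 | P7 23-28 | P8 28-34 | P3 34-42 | P6 42-50 |
Completion: P1=7  P2=23  P3=42  P4=17  P5=15  P6=50  P7=28  P8=34
Turnaround (C−A): P1=6  P2=19  P3=31  P4=6  P5=1  P6=35  P7=9  P8=13
Waiting times: P1=0, P2=9, P3=23, P4=1, P5=0, P6=27, P7=4, P8=7
Average waiting = (0+9+23+1+0+27+4+7) / 8 = 71/8 = 8.88

8.88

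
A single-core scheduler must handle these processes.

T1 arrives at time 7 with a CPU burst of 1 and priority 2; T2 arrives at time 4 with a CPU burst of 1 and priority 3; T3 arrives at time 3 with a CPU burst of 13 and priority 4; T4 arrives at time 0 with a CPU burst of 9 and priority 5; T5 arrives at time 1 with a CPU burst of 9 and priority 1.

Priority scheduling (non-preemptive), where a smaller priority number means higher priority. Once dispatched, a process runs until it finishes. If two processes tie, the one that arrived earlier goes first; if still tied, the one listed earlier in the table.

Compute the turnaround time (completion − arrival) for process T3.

30

Schedule: | T4 0-9 | T5 9-18 | T1 18-19 | T2 19-20 | T3 20-33 |
Completion: T1=19  T2=20  T3=33  T4=9  T5=18
Turnaround (C−A): T1=12  T2=16  T3=30  T4=9  T5=17
Turnaround(T3) = completion − arrival = 33 − 3 = 30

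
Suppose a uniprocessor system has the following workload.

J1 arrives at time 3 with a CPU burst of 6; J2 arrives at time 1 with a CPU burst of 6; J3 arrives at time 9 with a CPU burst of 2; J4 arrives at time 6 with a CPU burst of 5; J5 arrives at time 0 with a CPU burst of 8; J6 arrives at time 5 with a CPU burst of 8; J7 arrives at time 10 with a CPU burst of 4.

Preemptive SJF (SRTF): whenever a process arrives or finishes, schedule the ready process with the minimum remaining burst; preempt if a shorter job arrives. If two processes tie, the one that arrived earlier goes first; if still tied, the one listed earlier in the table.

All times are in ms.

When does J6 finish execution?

39

Gantt: | J5 0-1 | J2 1-7 | J4 7-9 | J3 9-11 | J4 11-14 | J7 14-18 | J1 18-24 | J5 24-31 | J6 31-39 |
Completion: J1=24  J2=7  J3=11  J4=14  J5=31  J6=39  J7=18
Turnaround (C−A): J1=21  J2=6  J3=2  J4=8  J5=31  J6=34  J7=8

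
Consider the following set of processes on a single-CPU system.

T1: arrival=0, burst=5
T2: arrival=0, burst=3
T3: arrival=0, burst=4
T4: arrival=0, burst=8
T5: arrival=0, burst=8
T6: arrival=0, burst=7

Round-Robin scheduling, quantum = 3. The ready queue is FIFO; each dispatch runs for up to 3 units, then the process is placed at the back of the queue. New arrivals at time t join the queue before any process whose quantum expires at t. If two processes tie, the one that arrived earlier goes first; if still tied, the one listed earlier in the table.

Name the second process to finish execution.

Gantt: | T1 0-3 | T2 3-6 | T3 6-9 | T4 9-12 | T5 12-15 | T6 15-18 | T1 18-20 | T3 20-21 | T4 21-24 | T5 24-27 | T6 27-30 | T4 30-32 | T5 32-34 | T6 34-35 |
Completion: T1=20  T2=6  T3=21  T4=32  T5=34  T6=35
Turnaround (C−A): T1=20  T2=6  T3=21  T4=32  T5=34  T6=35
Finish order: T2 → T1 → T3 → T4 → T5 → T6

T1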